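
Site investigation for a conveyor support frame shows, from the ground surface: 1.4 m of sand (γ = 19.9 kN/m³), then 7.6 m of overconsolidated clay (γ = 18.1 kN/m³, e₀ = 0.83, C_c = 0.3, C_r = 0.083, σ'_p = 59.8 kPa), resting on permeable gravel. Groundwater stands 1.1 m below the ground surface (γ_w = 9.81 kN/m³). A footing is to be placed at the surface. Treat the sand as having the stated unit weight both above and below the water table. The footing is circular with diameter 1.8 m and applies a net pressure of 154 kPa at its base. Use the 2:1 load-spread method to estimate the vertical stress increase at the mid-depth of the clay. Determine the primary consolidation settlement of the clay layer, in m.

S_c ≈ 0.067 m

Mid-depth of clay below the ground surface: z = 1.4 + 7.6/2 = 5.2 m.
Total vertical stress at mid-clay: σ_v = 19.9×1.4 + 18.1×3.8 = 96.64 kPa.
Pore pressure: u = 9.81×(5.2 − 1.1) = 40.221 kPa.
Initial effective stress: σ'_0 = σ_v − u = 96.64 − 40.221 = 56.419 kPa.
Stress increase at mid-clay by the 2:1 spreading method:
Δσ ≈ qD²/(D+z)² = 154×1.8²/(1.8+5.2)² = 10.183 kPa
Final effective stress: σ'_f = 56.419 + 10.183 = 66.602 kPa.
σ'_f = 66.602 > σ'_p = 59.8 kPa, so the stress path crosses the preconsolidation pressure — recompression up to σ'_p, then virgin compression beyond:
S_c = H/(1+e₀)·[C_r·log₁₀(σ'_p/σ'_0) + C_c·log₁₀(σ'_f/σ'_p)]
    = 7.6/1.83 × [0.083×log₁₀(59.8/56.419) + 0.3×log₁₀(66.602/59.8)]
    = 4.153 × [0.0020979 + 0.014036] = 0.067 m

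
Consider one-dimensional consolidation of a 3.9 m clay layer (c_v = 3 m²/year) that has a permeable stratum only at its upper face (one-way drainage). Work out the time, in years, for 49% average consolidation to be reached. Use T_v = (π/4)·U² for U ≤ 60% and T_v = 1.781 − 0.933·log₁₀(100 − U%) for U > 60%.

t ≈ 0.956 years

Drainage path length: H_d = H = 3.9 m (single drainage).
U ≤ 60%: T_v = (π/4)·U² = (π/4)×0.49² = 0.18857.
t = T_v·H_d²/c_v = 0.18857×3.9²/3 = 0.956 years.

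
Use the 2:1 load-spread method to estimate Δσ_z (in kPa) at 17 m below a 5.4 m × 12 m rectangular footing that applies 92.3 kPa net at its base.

By the 2:1 method the load spreads at 1 horizontal : 2 vertical, so at depth z the loaded area has grown by z in each plan dimension:
Δσ = qBL/((B+z)(L+z)) = 92.3×5.4×12/((5.4+17)(12+17)) = 9.2073 kPa

Δσ_z ≈ 9.21 kPa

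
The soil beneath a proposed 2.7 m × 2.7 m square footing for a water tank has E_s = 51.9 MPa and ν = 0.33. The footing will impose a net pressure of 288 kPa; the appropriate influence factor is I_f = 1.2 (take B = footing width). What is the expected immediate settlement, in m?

S_e ≈ 0.016 m

Immediate (elastic) settlement: S_e = q·B·(1−ν²)/E_s · I_f.
E_s = 51.9 MPa = 51900 kPa.
S_e = 288 × 2.7 × (1 − 0.33²) / 51900 × 1.2
    = 288 × 2.7 × 0.8911 / 51900 × 1.2
    = 0.01602 m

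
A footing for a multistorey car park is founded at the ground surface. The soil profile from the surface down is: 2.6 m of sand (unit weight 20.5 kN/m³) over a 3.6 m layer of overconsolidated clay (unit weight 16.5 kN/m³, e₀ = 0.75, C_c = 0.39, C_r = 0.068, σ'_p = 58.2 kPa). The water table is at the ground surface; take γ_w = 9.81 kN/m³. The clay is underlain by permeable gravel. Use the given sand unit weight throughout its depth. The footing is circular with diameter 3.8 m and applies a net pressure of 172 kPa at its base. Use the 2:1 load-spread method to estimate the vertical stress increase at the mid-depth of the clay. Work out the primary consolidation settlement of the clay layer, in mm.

Mid-depth of clay below the ground surface: z = 2.6 + 3.6/2 = 4.4 m.
Total vertical stress at mid-clay: σ_v = 20.5×2.6 + 16.5×1.8 = 83 kPa.
Pore pressure: u = 9.81×(4.4 − 0) = 43.164 kPa.
Initial effective stress: σ'_0 = σ_v − u = 83 − 43.164 = 39.836 kPa.
Stress increase at mid-clay by the 2:1 spreading method:
Δσ ≈ qD²/(D+z)² = 172×3.8²/(3.8+4.4)² = 36.938 kPa
Final effective stress: σ'_f = 39.836 + 36.938 = 76.774 kPa.
σ'_f = 76.774 > σ'_p = 58.2 kPa, so the stress path crosses the preconsolidation pressure — recompression up to σ'_p, then virgin compression beyond:
S_c = H/(1+e₀)·[C_r·log₁₀(σ'_p/σ'_0) + C_c·log₁₀(σ'_f/σ'_p)]
    = 3.6/1.75 × [0.068×log₁₀(58.2/39.836) + 0.39×log₁₀(76.774/58.2)]
    = 2.0571 × [0.011196 + 0.046914] = 0.1195 m

S_c ≈ 120 mm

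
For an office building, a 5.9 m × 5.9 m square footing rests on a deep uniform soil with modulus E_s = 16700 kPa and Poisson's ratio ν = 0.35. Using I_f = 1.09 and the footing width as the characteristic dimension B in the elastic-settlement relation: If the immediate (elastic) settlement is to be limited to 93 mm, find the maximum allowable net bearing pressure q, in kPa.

S_e = q·B·(1−ν²)/E_s · I_f  ⇒  q = S_e·E_s / (B·(1−ν²)·I_f).
q = 0.093 × 16700 / (5.9 × 0.8775 × 1.09) = 275.2 kPa

q ≈ 275 kPa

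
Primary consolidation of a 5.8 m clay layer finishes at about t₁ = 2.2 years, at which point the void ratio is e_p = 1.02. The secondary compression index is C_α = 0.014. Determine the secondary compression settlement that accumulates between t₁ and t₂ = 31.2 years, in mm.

S_s ≈ 46.3 mm

Secondary compression: S_s = C_α·H/(1+e_p)·log₁₀(t₂/t₁)
S_s = 0.014×5.8/(1+1.02)×log₁₀(31.2/2.2)
    = 0.0402 × 1.152 = 0.0463 m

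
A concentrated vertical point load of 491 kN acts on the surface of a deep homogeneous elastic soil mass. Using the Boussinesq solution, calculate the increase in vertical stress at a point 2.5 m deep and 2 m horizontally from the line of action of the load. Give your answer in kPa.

Boussinesq vertical stress below a point load on an elastic half-space:
Δσ_z = 3P/(2πz²) · [1 + (r/z)²]^(−5/2)
r/z = 2/2.5 = 0.8; [1+(r/z)²]^(−5/2) = 0.29033.
Δσ_z = 3×491/(2π×2.5²) × 0.29033 = 37.51 × 0.29033 = 10.89 kPa

Δσ_z ≈ 10.9 kPa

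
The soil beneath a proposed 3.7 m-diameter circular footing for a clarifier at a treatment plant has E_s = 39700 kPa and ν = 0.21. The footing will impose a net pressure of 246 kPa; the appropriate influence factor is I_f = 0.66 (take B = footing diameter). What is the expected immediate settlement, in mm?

Immediate (elastic) settlement: S_e = q·B·(1−ν²)/E_s · I_f.
S_e = 246 × 3.7 × (1 − 0.21²) / 39700 × 0.66
    = 246 × 3.7 × 0.9559 / 39700 × 0.66
    = 0.01446 m = 14.46 mm

S_e ≈ 14.5 mm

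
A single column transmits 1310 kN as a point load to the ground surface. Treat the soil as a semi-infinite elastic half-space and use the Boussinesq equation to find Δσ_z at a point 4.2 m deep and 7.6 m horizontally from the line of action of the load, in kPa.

Boussinesq vertical stress below a point load on an elastic half-space:
Δσ_z = 3P/(2πz²) · [1 + (r/z)²]^(−5/2)
r/z = 7.6/4.2 = 1.8095; [1+(r/z)²]^(−5/2) = 0.026474.
Δσ_z = 3×1310/(2π×4.2²) × 0.026474 = 35.458 × 0.026474 = 0.9387 kPa

Δσ_z ≈ 0.939 kPa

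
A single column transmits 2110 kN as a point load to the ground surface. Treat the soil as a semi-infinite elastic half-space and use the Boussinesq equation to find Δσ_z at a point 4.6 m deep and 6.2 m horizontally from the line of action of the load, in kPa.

Δσ_z ≈ 3.58 kPa

Boussinesq vertical stress below a point load on an elastic half-space:
Δσ_z = 3P/(2πz²) · [1 + (r/z)²]^(−5/2)
r/z = 6.2/4.6 = 1.3478; [1+(r/z)²]^(−5/2) = 0.075106.
Δσ_z = 3×2110/(2π×4.6²) × 0.075106 = 47.611 × 0.075106 = 3.576 kPa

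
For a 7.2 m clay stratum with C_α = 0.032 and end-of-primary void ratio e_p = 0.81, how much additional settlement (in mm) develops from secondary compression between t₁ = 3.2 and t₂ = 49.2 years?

Secondary compression: S_s = C_α·H/(1+e_p)·log₁₀(t₂/t₁)
S_s = 0.032×7.2/(1+0.81)×log₁₀(49.2/3.2)
    = 0.1273 × 1.187 = 0.1511 m

S_s ≈ 151 mm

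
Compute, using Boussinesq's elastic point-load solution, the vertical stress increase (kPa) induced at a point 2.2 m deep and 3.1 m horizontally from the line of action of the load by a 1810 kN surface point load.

Boussinesq vertical stress below a point load on an elastic half-space:
Δσ_z = 3P/(2πz²) · [1 + (r/z)²]^(−5/2)
r/z = 3.1/2.2 = 1.4091; [1+(r/z)²]^(−5/2) = 0.06493.
Δσ_z = 3×1810/(2π×2.2²) × 0.06493 = 178.56 × 0.06493 = 11.59 kPa

Δσ_z ≈ 11.6 kPa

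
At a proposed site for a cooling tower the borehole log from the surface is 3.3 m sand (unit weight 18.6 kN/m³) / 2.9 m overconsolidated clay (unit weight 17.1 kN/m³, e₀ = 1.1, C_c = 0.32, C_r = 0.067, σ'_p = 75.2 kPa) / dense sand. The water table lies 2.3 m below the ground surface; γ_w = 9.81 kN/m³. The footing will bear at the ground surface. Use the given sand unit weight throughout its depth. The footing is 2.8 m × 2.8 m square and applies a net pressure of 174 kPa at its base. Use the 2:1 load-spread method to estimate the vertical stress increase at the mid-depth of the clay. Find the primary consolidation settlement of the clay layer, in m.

Mid-depth of clay below the ground surface: z = 3.3 + 2.9/2 = 4.75 m.
Total vertical stress at mid-clay: σ_v = 18.6×3.3 + 17.1×1.45 = 86.175 kPa.
Pore pressure: u = 9.81×(4.75 − 2.3) = 24.035 kPa.
Initial effective stress: σ'_0 = σ_v − u = 86.175 − 24.035 = 62.14 kPa.
Stress increase at mid-clay by the 2:1 spreading method:
Δσ = qBL/((B+z)(L+z)) = 174×2.8×2.8/((2.8+4.75)(2.8+4.75)) = 23.932 kPa
Final effective stress: σ'_f = 62.14 + 23.932 = 86.072 kPa.
σ'_f = 86.072 > σ'_p = 75.2 kPa, so the stress path crosses the preconsolidation pressure — recompression up to σ'_p, then virgin compression beyond:
S_c = H/(1+e₀)·[C_r·log₁₀(σ'_p/σ'_0) + C_c·log₁₀(σ'_f/σ'_p)]
    = 2.9/2.1 × [0.067×log₁₀(75.2/62.14) + 0.32×log₁₀(86.072/75.2)]
    = 1.381 × [0.0055507 + 0.018766] = 0.03358 m

S_c ≈ 0.0336 m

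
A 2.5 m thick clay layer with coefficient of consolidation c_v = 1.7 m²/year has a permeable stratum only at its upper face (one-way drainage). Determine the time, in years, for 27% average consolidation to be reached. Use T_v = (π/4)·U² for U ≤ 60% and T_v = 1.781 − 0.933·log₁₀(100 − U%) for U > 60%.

t ≈ 0.21 years

Drainage path length: H_d = H = 2.5 m (single drainage).
U ≤ 60%: T_v = (π/4)·U² = (π/4)×0.27² = 0.057256.
t = T_v·H_d²/c_v = 0.057256×2.5²/1.7 = 0.2105 years.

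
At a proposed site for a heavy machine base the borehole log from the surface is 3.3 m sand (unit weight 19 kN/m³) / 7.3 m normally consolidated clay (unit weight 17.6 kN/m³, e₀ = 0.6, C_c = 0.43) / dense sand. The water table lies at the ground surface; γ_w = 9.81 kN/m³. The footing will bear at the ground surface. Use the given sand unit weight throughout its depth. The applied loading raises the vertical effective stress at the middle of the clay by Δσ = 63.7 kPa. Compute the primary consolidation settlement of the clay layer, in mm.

Mid-depth of clay below the ground surface: z = 3.3 + 7.3/2 = 6.95 m.
Total vertical stress at mid-clay: σ_v = 19×3.3 + 17.6×3.65 = 126.94 kPa.
Pore pressure: u = 9.81×(6.95 − 0) = 68.18 kPa.
Initial effective stress: σ'_0 = σ_v − u = 126.94 − 68.18 = 58.76 kPa.
Final effective stress: σ'_f = σ'_0 + Δσ = 58.76 + 63.7 = 122.46 kPa.
Normally consolidated clay, so the full stress increment lies on the virgin compression line:
S_c = C_c·H/(1+e₀)·log₁₀(σ'_f/σ'_0) = 0.43×7.3/(1+0.6)×log₁₀(122.46/58.76)
    = 1.9619 × 0.31891 = 0.6257 m

S_c ≈ 626 mm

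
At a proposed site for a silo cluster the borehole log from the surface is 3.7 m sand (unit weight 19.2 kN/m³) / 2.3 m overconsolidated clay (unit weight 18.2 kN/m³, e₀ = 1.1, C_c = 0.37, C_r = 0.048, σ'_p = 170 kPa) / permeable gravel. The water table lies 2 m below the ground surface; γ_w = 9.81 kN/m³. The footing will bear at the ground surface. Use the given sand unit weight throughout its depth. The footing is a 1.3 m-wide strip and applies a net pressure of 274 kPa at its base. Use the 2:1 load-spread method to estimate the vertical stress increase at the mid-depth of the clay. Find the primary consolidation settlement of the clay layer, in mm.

Mid-depth of clay below the ground surface: z = 3.7 + 2.3/2 = 4.85 m.
Total vertical stress at mid-clay: σ_v = 19.2×3.7 + 18.2×1.15 = 91.97 kPa.
Pore pressure: u = 9.81×(4.85 − 2) = 27.959 kPa.
Initial effective stress: σ'_0 = σ_v − u = 91.97 − 27.959 = 64.011 kPa.
Stress increase at mid-clay by the 2:1 spreading method:
Δσ = qB/(B+z) = 274×1.3/(1.3+4.85) = 57.919 kPa
Final effective stress: σ'_f = 64.011 + 57.919 = 121.93 kPa.
σ'_f = 121.93 ≤ σ'_p = 170 kPa, so the clay remains overconsolidated and only the recompression index applies:
S_c = C_r·H/(1+e₀)·log₁₀(σ'_f/σ'_0) = 0.048×2.3/2.1×log₁₀(121.93/64.011)
    = 0.05257 × 0.27986 = 0.01471 m

S_c ≈ 14.7 mm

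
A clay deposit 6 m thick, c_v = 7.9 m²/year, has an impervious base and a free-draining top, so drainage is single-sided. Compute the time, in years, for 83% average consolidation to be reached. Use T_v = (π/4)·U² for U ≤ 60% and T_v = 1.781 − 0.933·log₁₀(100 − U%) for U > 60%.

Drainage path length: H_d = H = 6 m (single drainage).
U > 60%: T_v = 1.781 − 0.933·log₁₀(100 − 83) = 0.63299.
t = T_v·H_d²/c_v = 0.63299×6²/7.9 = 2.885 years.

t ≈ 2.88 years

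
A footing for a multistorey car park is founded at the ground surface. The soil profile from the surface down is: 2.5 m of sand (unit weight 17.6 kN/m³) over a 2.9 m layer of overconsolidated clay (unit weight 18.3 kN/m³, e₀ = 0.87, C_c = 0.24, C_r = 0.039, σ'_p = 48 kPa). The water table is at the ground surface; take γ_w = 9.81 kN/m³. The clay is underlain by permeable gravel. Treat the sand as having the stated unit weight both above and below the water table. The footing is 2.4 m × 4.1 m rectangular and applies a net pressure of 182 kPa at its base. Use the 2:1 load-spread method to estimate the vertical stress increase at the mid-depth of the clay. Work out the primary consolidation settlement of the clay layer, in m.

Mid-depth of clay below the ground surface: z = 2.5 + 2.9/2 = 3.95 m.
Total vertical stress at mid-clay: σ_v = 17.6×2.5 + 18.3×1.45 = 70.535 kPa.
Pore pressure: u = 9.81×(3.95 − 0) = 38.75 kPa.
Initial effective stress: σ'_0 = σ_v − u = 70.535 − 38.75 = 31.785 kPa.
Stress increase at mid-clay by the 2:1 spreading method:
Δσ = qBL/((B+z)(L+z)) = 182×2.4×4.1/((2.4+3.95)(4.1+3.95)) = 35.035 kPa
Final effective stress: σ'_f = 31.785 + 35.035 = 66.82 kPa.
σ'_f = 66.82 > σ'_p = 48 kPa, so the stress path crosses the preconsolidation pressure — recompression up to σ'_p, then virgin compression beyond:
S_c = H/(1+e₀)·[C_r·log₁₀(σ'_p/σ'_0) + C_c·log₁₀(σ'_f/σ'_p)]
    = 2.9/1.87 × [0.039×log₁₀(48/31.785) + 0.24×log₁₀(66.82/48)]
    = 1.5508 × [0.0069817 + 0.03448] = 0.0643 m

S_c ≈ 0.0643 m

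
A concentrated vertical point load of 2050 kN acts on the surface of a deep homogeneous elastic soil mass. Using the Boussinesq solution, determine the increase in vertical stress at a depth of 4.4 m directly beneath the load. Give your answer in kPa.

Boussinesq vertical stress below a point load on an elastic half-space:
Δσ_z = 3P/(2πz²) · [1 + (r/z)²]^(−5/2)
r/z = 0/4.4 = 0; [1+(r/z)²]^(−5/2) = 1.
Δσ_z = 3×2050/(2π×4.4²) × 1 = 50.558 × 1 = 50.56 kPa

Δσ_z ≈ 50.6 kPa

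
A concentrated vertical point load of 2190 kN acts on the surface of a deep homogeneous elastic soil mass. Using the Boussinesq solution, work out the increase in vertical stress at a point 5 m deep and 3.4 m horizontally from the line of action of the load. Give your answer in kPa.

Δσ_z ≈ 16.2 kPa

Boussinesq vertical stress below a point load on an elastic half-space:
Δσ_z = 3P/(2πz²) · [1 + (r/z)²]^(−5/2)
r/z = 3.4/5 = 0.68; [1+(r/z)²]^(−5/2) = 0.38666.
Δσ_z = 3×2190/(2π×5²) × 0.38666 = 41.826 × 0.38666 = 16.17 kPa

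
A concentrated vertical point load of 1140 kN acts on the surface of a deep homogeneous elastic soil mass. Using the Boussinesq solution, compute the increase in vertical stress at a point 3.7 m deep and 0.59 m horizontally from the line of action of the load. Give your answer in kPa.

Boussinesq vertical stress below a point load on an elastic half-space:
Δσ_z = 3P/(2πz²) · [1 + (r/z)²]^(−5/2)
r/z = 0.59/3.7 = 0.15946; [1+(r/z)²]^(−5/2) = 0.93916.
Δσ_z = 3×1140/(2π×3.7²) × 0.93916 = 39.76 × 0.93916 = 37.34 kPa

Δσ_z ≈ 37.3 kPa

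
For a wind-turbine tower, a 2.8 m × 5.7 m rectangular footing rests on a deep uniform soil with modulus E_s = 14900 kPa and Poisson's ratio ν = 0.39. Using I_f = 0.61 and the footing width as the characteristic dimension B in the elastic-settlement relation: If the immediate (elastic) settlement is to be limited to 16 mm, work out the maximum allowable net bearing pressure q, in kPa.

q ≈ 165 kPa

S_e = q·B·(1−ν²)/E_s · I_f  ⇒  q = S_e·E_s / (B·(1−ν²)·I_f).
q = 0.016 × 14900 / (2.8 × 0.8479 × 0.61) = 164.6 kPa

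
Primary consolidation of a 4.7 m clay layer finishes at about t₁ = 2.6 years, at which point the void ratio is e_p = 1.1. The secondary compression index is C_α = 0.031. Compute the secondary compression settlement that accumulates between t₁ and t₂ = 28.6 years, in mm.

Secondary compression: S_s = C_α·H/(1+e_p)·log₁₀(t₂/t₁)
S_s = 0.031×4.7/(1+1.1)×log₁₀(28.6/2.6)
    = 0.06938 × 1.041 = 0.07225 m

S_s ≈ 72.3 mm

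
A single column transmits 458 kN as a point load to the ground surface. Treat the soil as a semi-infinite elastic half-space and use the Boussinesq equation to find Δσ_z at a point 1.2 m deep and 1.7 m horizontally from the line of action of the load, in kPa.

Boussinesq vertical stress below a point load on an elastic half-space:
Δσ_z = 3P/(2πz²) · [1 + (r/z)²]^(−5/2)
r/z = 1.7/1.2 = 1.4167; [1+(r/z)²]^(−5/2) = 0.06378.
Δσ_z = 3×458/(2π×1.2²) × 0.06378 = 151.86 × 0.06378 = 9.686 kPa

Δσ_z ≈ 9.69 kPa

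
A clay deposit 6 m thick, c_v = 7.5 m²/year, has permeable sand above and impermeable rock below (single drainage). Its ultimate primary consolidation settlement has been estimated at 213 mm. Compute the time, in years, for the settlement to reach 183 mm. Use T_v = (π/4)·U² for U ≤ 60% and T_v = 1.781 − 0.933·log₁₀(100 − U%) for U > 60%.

Drainage path length: H_d = H = 6 m (single drainage).
U = S(t)/S_ult = 183/213 = 0.8592.
U > 60%: T_v = 1.781 − 0.933·log₁₀(100 − 85.915) = 0.70922.
t = T_v·H_d²/c_v = 0.70922×6²/7.5 = 3.404 years.

t ≈ 3.4 years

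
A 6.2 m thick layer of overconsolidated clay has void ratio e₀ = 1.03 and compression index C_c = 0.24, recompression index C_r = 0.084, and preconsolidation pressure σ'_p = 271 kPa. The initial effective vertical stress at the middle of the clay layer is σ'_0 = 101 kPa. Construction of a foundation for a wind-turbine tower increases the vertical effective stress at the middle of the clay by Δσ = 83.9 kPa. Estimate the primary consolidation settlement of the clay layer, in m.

S_c ≈ 0.0674 m

Final effective stress: σ'_f = 101 + 83.9 = 184.9 kPa.
σ'_f = 184.9 ≤ σ'_p = 271 kPa, so the clay remains overconsolidated and only the recompression index applies:
S_c = C_r·H/(1+e₀)·log₁₀(σ'_f/σ'_0) = 0.084×6.2/2.03×log₁₀(184.9/101)
    = 0.25655 × 0.26262 = 0.06738 m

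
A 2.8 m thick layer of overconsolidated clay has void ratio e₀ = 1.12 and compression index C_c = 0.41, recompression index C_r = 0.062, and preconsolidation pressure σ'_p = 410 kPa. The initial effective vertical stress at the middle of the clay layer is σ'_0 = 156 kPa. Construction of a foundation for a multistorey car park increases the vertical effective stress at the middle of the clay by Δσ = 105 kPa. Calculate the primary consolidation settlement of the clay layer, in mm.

S_c ≈ 18.3 mm

Final effective stress: σ'_f = 156 + 105 = 261 kPa.
σ'_f = 261 ≤ σ'_p = 410 kPa, so the clay remains overconsolidated and only the recompression index applies:
S_c = C_r·H/(1+e₀)·log₁₀(σ'_f/σ'_0) = 0.062×2.8/2.12×log₁₀(261/156)
    = 0.08189 × 0.22352 = 0.0183 m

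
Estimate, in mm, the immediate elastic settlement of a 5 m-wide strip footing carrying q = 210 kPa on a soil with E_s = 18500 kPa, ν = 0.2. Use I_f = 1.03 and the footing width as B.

Immediate (elastic) settlement: S_e = q·B·(1−ν²)/E_s · I_f.
S_e = 210 × 5 × (1 − 0.2²) / 18500 × 1.03
    = 210 × 5 × 0.96 / 18500 × 1.03
    = 0.05612 m = 56.12 mm

S_e ≈ 56.1 mm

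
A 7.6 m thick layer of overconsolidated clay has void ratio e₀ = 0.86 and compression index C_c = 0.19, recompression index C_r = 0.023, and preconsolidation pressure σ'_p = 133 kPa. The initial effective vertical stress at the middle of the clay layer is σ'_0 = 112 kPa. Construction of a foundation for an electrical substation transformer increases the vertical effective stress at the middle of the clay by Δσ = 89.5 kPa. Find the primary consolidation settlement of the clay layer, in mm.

S_c ≈ 147 mm

Final effective stress: σ'_f = 112 + 89.5 = 201.5 kPa.
σ'_f = 201.5 > σ'_p = 133 kPa, so the stress path crosses the preconsolidation pressure — recompression up to σ'_p, then virgin compression beyond:
S_c = H/(1+e₀)·[C_r·log₁₀(σ'_p/σ'_0) + C_c·log₁₀(σ'_f/σ'_p)]
    = 7.6/1.86 × [0.023×log₁₀(133/112) + 0.19×log₁₀(201.5/133)]
    = 4.086 × [0.0017166 + 0.03428] = 0.1471 m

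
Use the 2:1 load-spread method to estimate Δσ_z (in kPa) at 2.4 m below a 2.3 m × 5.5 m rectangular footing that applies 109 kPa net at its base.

By the 2:1 method the load spreads at 1 horizontal : 2 vertical, so at depth z the loaded area has grown by z in each plan dimension:
Δσ = qBL/((B+z)(L+z)) = 109×2.3×5.5/((2.3+2.4)(5.5+2.4)) = 37.136 kPa

Δσ_z ≈ 37.1 kPa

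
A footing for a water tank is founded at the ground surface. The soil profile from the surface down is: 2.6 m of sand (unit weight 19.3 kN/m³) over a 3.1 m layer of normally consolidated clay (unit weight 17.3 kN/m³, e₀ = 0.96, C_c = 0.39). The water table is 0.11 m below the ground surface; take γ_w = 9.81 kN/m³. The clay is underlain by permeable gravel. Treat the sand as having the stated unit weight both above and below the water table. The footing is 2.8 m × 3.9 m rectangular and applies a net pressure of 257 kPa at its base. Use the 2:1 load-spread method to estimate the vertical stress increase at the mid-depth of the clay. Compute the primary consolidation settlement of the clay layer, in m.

Mid-depth of clay below the ground surface: z = 2.6 + 3.1/2 = 4.15 m.
Total vertical stress at mid-clay: σ_v = 19.3×2.6 + 17.3×1.55 = 76.995 kPa.
Pore pressure: u = 9.81×(4.15 − 0.11) = 39.632 kPa.
Initial effective stress: σ'_0 = σ_v − u = 76.995 − 39.632 = 37.363 kPa.
Stress increase at mid-clay by the 2:1 spreading method:
Δσ = qBL/((B+z)(L+z)) = 257×2.8×3.9/((2.8+4.15)(3.9+4.15)) = 50.162 kPa
Final effective stress: σ'_f = σ'_0 + Δσ = 37.363 + 50.162 = 87.525 kPa.
Normally consolidated clay, so the full stress increment lies on the virgin compression line:
S_c = C_c·H/(1+e₀)·log₁₀(σ'_f/σ'_0) = 0.39×3.1/(1+0.96)×log₁₀(87.525/37.363)
    = 0.61684 × 0.36969 = 0.228 m

S_c ≈ 0.228 m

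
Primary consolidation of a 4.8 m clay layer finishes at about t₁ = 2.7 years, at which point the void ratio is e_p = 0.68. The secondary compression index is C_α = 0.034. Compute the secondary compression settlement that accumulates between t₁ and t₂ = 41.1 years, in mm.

Secondary compression: S_s = C_α·H/(1+e_p)·log₁₀(t₂/t₁)
S_s = 0.034×4.8/(1+0.68)×log₁₀(41.1/2.7)
    = 0.09714 × 1.182 = 0.1149 m

S_s ≈ 115 mm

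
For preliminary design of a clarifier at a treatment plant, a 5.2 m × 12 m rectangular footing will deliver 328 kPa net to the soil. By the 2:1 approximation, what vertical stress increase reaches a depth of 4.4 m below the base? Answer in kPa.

By the 2:1 method the load spreads at 1 horizontal : 2 vertical, so at depth z the loaded area has grown by z in each plan dimension:
Δσ = qBL/((B+z)(L+z)) = 328×5.2×12/((5.2+4.4)(12+4.4)) = 130 kPa

Δσ_z ≈ 130 kPa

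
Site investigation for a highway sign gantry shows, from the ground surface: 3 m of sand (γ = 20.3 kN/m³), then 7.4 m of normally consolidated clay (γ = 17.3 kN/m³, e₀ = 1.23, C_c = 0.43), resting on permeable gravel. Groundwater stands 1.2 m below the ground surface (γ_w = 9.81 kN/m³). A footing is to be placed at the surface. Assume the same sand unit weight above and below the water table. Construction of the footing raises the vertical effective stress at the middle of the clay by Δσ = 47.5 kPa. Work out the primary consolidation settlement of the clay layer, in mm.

S_c ≈ 318 mm

Mid-depth of clay below the ground surface: z = 3 + 7.4/2 = 6.7 m.
Total vertical stress at mid-clay: σ_v = 20.3×3 + 17.3×3.7 = 124.91 kPa.
Pore pressure: u = 9.81×(6.7 − 1.2) = 53.955 kPa.
Initial effective stress: σ'_0 = σ_v − u = 124.91 − 53.955 = 70.955 kPa.
Final effective stress: σ'_f = σ'_0 + Δσ = 70.955 + 47.5 = 118.45 kPa.
Normally consolidated clay, so the full stress increment lies on the virgin compression line:
S_c = C_c·H/(1+e₀)·log₁₀(σ'_f/σ'_0) = 0.43×7.4/(1+1.23)×log₁₀(118.45/70.955)
    = 1.4269 × 0.22255 = 0.3176 m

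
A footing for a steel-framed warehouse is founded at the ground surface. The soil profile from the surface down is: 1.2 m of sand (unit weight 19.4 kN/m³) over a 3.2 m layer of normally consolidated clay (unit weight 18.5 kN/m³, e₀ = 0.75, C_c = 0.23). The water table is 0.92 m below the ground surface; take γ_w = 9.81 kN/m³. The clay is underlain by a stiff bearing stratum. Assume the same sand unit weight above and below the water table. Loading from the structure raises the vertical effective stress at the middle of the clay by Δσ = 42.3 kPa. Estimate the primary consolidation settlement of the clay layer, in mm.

Mid-depth of clay below the ground surface: z = 1.2 + 3.2/2 = 2.8 m.
Total vertical stress at mid-clay: σ_v = 19.4×1.2 + 18.5×1.6 = 52.88 kPa.
Pore pressure: u = 9.81×(2.8 − 0.92) = 18.443 kPa.
Initial effective stress: σ'_0 = σ_v − u = 52.88 − 18.443 = 34.437 kPa.
Final effective stress: σ'_f = σ'_0 + Δσ = 34.437 + 42.3 = 76.737 kPa.
Normally consolidated clay, so the full stress increment lies on the virgin compression line:
S_c = C_c·H/(1+e₀)·log₁₀(σ'_f/σ'_0) = 0.23×3.2/(1+0.75)×log₁₀(76.737/34.437)
    = 0.42057 × 0.34798 = 0.1463 m

S_c ≈ 146 mm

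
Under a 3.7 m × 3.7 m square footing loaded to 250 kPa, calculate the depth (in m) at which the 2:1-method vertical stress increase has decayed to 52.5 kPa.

z ≈ 4.37 m

2:1 spreading — at depth z the loaded area has grown by z in each plan dimension:
qB²/(B+z)² = Δσ_z ⇒ z = B(√(q/Δσ_z) − 1) = 3.7×(√(250/52.5) − 1) = 4.374 m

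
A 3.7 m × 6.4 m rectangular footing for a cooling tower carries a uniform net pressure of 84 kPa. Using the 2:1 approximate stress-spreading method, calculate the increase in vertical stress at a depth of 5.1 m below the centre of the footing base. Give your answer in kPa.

Δσ_z ≈ 19.7 kPa

By the 2:1 method the load spreads at 1 horizontal : 2 vertical, so at depth z the loaded area has grown by z in each plan dimension:
Δσ = qBL/((B+z)(L+z)) = 84×3.7×6.4/((3.7+5.1)(6.4+5.1)) = 19.655 kPa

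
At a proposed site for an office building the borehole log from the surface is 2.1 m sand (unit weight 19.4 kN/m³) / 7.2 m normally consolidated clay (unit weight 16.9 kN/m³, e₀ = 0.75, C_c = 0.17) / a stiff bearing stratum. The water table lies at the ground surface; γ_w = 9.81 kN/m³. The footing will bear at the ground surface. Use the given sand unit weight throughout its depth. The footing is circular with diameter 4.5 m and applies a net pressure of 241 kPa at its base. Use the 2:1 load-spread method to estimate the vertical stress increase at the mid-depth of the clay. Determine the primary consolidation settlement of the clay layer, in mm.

Mid-depth of clay below the ground surface: z = 2.1 + 7.2/2 = 5.7 m.
Total vertical stress at mid-clay: σ_v = 19.4×2.1 + 16.9×3.6 = 101.58 kPa.
Pore pressure: u = 9.81×(5.7 − 0) = 55.917 kPa.
Initial effective stress: σ'_0 = σ_v − u = 101.58 − 55.917 = 45.663 kPa.
Stress increase at mid-clay by the 2:1 spreading method:
Δσ ≈ qD²/(D+z)² = 241×4.5²/(4.5+5.7)² = 46.907 kPa
Final effective stress: σ'_f = σ'_0 + Δσ = 45.663 + 46.907 = 92.57 kPa.
Normally consolidated clay, so the full stress increment lies on the virgin compression line:
S_c = C_c·H/(1+e₀)·log₁₀(σ'_f/σ'_0) = 0.17×7.2/(1+0.75)×log₁₀(92.57/45.663)
    = 0.69943 × 0.30691 = 0.2147 m

S_c ≈ 215 mm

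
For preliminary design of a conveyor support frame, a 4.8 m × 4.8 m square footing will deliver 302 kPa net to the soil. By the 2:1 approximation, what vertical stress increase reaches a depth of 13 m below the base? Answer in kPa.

Δσ_z ≈ 22 kPa

By the 2:1 method the load spreads at 1 horizontal : 2 vertical, so at depth z the loaded area has grown by z in each plan dimension:
Δσ = qBL/((B+z)(L+z)) = 302×4.8×4.8/((4.8+13)(4.8+13)) = 21.961 kPa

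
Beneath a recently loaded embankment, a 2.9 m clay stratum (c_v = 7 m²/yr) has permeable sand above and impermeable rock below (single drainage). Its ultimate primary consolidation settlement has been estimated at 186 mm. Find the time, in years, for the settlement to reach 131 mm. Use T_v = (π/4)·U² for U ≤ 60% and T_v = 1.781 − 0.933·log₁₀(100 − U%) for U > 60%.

Drainage path length: H_d = H = 2.9 m (single drainage).
U = S(t)/S_ult = 131/186 = 0.7043.
U > 60%: T_v = 1.781 − 0.933·log₁₀(100 − 70.43) = 0.4087.
t = T_v·H_d²/c_v = 0.4087×2.9²/7 = 0.491 years.

t ≈ 0.491 years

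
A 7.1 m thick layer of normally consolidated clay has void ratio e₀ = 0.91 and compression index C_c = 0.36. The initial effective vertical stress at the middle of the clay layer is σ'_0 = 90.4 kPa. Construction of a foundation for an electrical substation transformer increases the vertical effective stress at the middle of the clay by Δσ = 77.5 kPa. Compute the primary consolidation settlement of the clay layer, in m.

Final effective stress: σ'_f = σ'_0 + Δσ = 90.4 + 77.5 = 167.9 kPa.
Normally consolidated clay, so the full stress increment lies on the virgin compression line:
S_c = C_c·H/(1+e₀)·log₁₀(σ'_f/σ'_0) = 0.36×7.1/(1+0.91)×log₁₀(167.9/90.4)
    = 1.3382 × 0.26888 = 0.3598 m

S_c ≈ 0.36 m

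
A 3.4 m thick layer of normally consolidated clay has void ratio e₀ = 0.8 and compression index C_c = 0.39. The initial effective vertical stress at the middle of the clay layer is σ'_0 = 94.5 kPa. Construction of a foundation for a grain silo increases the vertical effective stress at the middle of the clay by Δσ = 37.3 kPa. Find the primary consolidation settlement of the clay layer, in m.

S_c ≈ 0.106 m

Final effective stress: σ'_f = σ'_0 + Δσ = 94.5 + 37.3 = 131.8 kPa.
Normally consolidated clay, so the full stress increment lies on the virgin compression line:
S_c = C_c·H/(1+e₀)·log₁₀(σ'_f/σ'_0) = 0.39×3.4/(1+0.8)×log₁₀(131.8/94.5)
    = 0.73667 × 0.14448 = 0.1064 m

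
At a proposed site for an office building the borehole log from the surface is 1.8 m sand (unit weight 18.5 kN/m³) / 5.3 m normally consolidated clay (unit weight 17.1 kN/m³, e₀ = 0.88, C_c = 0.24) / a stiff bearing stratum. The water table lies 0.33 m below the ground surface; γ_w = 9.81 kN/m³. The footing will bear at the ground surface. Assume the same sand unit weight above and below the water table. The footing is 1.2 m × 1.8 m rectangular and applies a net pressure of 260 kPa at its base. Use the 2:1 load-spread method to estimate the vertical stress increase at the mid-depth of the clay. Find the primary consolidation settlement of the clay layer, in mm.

S_c ≈ 102 mm

Mid-depth of clay below the ground surface: z = 1.8 + 5.3/2 = 4.45 m.
Total vertical stress at mid-clay: σ_v = 18.5×1.8 + 17.1×2.65 = 78.615 kPa.
Pore pressure: u = 9.81×(4.45 − 0.33) = 40.417 kPa.
Initial effective stress: σ'_0 = σ_v − u = 78.615 − 40.417 = 38.198 kPa.
Stress increase at mid-clay by the 2:1 spreading method:
Δσ = qBL/((B+z)(L+z)) = 260×1.2×1.8/((1.2+4.45)(1.8+4.45)) = 15.904 kPa
Final effective stress: σ'_f = σ'_0 + Δσ = 38.198 + 15.904 = 54.102 kPa.
Normally consolidated clay, so the full stress increment lies on the virgin compression line:
S_c = C_c·H/(1+e₀)·log₁₀(σ'_f/σ'_0) = 0.24×5.3/(1+0.88)×log₁₀(54.102/38.198)
    = 0.6766 × 0.15117 = 0.1023 m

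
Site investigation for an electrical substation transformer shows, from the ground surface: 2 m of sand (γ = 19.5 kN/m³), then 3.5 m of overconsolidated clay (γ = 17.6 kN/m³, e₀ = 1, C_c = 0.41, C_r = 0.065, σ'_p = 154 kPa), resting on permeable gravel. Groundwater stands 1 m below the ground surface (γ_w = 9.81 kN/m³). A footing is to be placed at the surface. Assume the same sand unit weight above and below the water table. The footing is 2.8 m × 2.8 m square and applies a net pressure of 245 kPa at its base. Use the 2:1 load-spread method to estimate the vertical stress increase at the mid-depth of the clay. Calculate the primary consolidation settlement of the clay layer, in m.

S_c ≈ 0.0354 m

Mid-depth of clay below the ground surface: z = 2 + 3.5/2 = 3.75 m.
Total vertical stress at mid-clay: σ_v = 19.5×2 + 17.6×1.75 = 69.8 kPa.
Pore pressure: u = 9.81×(3.75 − 1) = 26.978 kPa.
Initial effective stress: σ'_0 = σ_v − u = 69.8 − 26.978 = 42.822 kPa.
Stress increase at mid-clay by the 2:1 spreading method:
Δσ = qBL/((B+z)(L+z)) = 245×2.8×2.8/((2.8+3.75)(2.8+3.75)) = 44.771 kPa
Final effective stress: σ'_f = 42.822 + 44.771 = 87.593 kPa.
σ'_f = 87.593 ≤ σ'_p = 154 kPa, so the clay remains overconsolidated and only the recompression index applies:
S_c = C_r·H/(1+e₀)·log₁₀(σ'_f/σ'_0) = 0.065×3.5/2×log₁₀(87.593/42.822)
    = 0.11375 × 0.3108 = 0.03535 m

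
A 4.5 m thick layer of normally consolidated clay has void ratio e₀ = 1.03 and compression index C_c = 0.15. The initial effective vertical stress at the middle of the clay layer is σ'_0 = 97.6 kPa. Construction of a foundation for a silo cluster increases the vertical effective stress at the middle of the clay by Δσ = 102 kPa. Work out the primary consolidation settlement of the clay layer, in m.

Final effective stress: σ'_f = σ'_0 + Δσ = 97.6 + 102 = 199.6 kPa.
Normally consolidated clay, so the full stress increment lies on the virgin compression line:
S_c = C_c·H/(1+e₀)·log₁₀(σ'_f/σ'_0) = 0.15×4.5/(1+1.03)×log₁₀(199.6/97.6)
    = 0.33251 × 0.31071 = 0.1033 m

S_c ≈ 0.103 m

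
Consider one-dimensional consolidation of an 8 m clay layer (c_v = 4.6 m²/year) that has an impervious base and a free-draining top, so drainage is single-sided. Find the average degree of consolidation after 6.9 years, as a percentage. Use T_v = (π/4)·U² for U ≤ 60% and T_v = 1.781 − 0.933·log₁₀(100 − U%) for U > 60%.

Drainage path length: H_d = H = 8 m (single drainage).
T_v = c_v·t/H_d² = 4.6×6.9/8² = 0.49594.
T_v = 0.49594 corresponds to the U > 60% branch:
U = 1 − 10^((1.781 − T_v)/0.933)/100 = 0.7616

U ≈ 76.2 %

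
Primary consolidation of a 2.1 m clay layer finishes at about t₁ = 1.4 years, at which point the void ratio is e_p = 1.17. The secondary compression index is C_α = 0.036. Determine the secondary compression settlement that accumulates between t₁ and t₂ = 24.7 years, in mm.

Secondary compression: S_s = C_α·H/(1+e_p)·log₁₀(t₂/t₁)
S_s = 0.036×2.1/(1+1.17)×log₁₀(24.7/1.4)
    = 0.03484 × 1.247 = 0.04343 m

S_s ≈ 43.4 mm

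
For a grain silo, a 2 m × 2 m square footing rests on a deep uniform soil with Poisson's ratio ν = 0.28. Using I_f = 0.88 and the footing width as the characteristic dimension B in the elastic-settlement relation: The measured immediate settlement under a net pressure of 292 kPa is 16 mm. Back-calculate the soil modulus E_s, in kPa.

S_e = q·B·(1−ν²)/E_s · I_f  ⇒  E_s = q·B·(1−ν²)·I_f / S_e.
E_s = 292 × 2 × 0.9216 × 0.88 / 0.016 = 29600 kPa

E_s ≈ 29600 kPa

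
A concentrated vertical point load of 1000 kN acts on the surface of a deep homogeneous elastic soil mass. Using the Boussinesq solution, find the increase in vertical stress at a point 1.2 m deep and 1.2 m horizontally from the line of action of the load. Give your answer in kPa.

Δσ_z ≈ 58.6 kPa

Boussinesq vertical stress below a point load on an elastic half-space:
Δσ_z = 3P/(2πz²) · [1 + (r/z)²]^(−5/2)
r/z = 1.2/1.2 = 1; [1+(r/z)²]^(−5/2) = 0.17678.
Δσ_z = 3×1000/(2π×1.2²) × 0.17678 = 331.57 × 0.17678 = 58.61 kPa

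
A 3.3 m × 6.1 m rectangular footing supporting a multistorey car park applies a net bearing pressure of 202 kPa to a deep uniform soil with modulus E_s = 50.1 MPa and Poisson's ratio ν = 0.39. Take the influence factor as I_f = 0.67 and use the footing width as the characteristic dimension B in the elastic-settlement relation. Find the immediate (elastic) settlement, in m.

Immediate (elastic) settlement: S_e = q·B·(1−ν²)/E_s · I_f.
E_s = 50.1 MPa = 50100 kPa.
S_e = 202 × 3.3 × (1 − 0.39²) / 50100 × 0.67
    = 202 × 3.3 × 0.8479 / 50100 × 0.67
    = 0.007559 m

S_e ≈ 0.00756 m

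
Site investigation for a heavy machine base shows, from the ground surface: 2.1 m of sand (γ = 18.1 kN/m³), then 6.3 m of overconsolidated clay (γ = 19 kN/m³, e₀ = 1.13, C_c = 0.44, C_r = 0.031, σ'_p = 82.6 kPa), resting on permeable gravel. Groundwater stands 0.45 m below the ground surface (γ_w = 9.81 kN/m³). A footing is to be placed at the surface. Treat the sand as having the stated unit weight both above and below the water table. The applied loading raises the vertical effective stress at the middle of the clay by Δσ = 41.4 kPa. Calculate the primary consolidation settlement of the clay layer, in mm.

Mid-depth of clay below the ground surface: z = 2.1 + 6.3/2 = 5.25 m.
Total vertical stress at mid-clay: σ_v = 18.1×2.1 + 19×3.15 = 97.86 kPa.
Pore pressure: u = 9.81×(5.25 − 0.45) = 47.088 kPa.
Initial effective stress: σ'_0 = σ_v − u = 97.86 − 47.088 = 50.772 kPa.
Final effective stress: σ'_f = 50.772 + 41.4 = 92.172 kPa.
σ'_f = 92.172 > σ'_p = 82.6 kPa, so the stress path crosses the preconsolidation pressure — recompression up to σ'_p, then virgin compression beyond:
S_c = H/(1+e₀)·[C_r·log₁₀(σ'_p/σ'_0) + C_c·log₁₀(σ'_f/σ'_p)]
    = 6.3/2.13 × [0.031×log₁₀(82.6/50.772) + 0.44×log₁₀(92.172/82.6)]
    = 2.9577 × [0.006552 + 0.020952] = 0.08135 m

S_c ≈ 81.3 mm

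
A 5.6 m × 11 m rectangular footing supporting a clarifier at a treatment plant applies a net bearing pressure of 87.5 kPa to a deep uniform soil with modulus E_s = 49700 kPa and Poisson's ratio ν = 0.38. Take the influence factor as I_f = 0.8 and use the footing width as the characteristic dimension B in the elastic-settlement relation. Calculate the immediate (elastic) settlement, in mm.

S_e ≈ 6.75 mm

Immediate (elastic) settlement: S_e = q·B·(1−ν²)/E_s · I_f.
S_e = 87.5 × 5.6 × (1 − 0.38²) / 49700 × 0.8
    = 87.5 × 5.6 × 0.8556 / 49700 × 0.8
    = 0.006748 m = 6.748 mm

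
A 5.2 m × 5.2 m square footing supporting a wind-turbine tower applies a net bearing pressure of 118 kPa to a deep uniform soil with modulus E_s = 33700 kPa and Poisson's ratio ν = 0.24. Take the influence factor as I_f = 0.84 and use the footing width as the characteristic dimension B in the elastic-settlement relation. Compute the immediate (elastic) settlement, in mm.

Immediate (elastic) settlement: S_e = q·B·(1−ν²)/E_s · I_f.
S_e = 118 × 5.2 × (1 − 0.24²) / 33700 × 0.84
    = 118 × 5.2 × 0.9424 / 33700 × 0.84
    = 0.01441 m = 14.41 mm

S_e ≈ 14.4 mm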